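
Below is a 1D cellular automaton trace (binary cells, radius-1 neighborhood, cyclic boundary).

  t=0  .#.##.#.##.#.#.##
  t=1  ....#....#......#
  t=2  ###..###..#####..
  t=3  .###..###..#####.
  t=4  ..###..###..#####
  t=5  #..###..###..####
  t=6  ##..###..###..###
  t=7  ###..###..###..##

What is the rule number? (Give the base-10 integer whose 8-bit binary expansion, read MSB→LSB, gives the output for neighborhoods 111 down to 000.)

  nb ###: next=#  (t=2,i=1, bit7=1)
  nb ##.: next=#  (t=0,i=4, bit6=1)
  nb #.#: next=.  (t=0,i=0, bit5=0)
  nb #..: next=#  (t=1,i=0, bit4=1)
  nb .##: next=.  (t=0,i=3, bit3=0)
  nb .#.: next=.  (t=0,i=1, bit2=0)
  nb ..#: next=.  (t=1,i=3, bit1=0)
  nb ...: next=#  (t=1,i=1, bit0=1)
  bits 11010001 = 209

209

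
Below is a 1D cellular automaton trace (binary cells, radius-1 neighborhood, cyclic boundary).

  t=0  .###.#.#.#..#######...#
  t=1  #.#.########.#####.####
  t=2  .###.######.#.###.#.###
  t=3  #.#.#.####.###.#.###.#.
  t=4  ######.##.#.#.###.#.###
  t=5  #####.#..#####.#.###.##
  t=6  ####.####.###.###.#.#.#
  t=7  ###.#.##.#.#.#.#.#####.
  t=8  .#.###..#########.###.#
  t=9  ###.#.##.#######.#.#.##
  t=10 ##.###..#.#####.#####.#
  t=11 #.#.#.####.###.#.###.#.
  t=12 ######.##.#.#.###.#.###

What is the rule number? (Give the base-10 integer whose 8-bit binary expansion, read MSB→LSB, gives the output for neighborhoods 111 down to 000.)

  nb ###: next=#  (t=0,i=2, bit7=1)
  nb ##.: next=.  (t=0,i=3, bit6=0)
  nb #.#: next=#  (t=0,i=0, bit5=1)
  nb #..: next=#  (t=0,i=10, bit4=1)
  nb .##: next=.  (t=0,i=1, bit3=0)
  nb .#.: next=#  (t=0,i=5, bit2=1)
  nb ..#: next=#  (t=0,i=11, bit1=1)
  nb ...: next=#  (t=0,i=20, bit0=1)
  bits 10110111 = 183

183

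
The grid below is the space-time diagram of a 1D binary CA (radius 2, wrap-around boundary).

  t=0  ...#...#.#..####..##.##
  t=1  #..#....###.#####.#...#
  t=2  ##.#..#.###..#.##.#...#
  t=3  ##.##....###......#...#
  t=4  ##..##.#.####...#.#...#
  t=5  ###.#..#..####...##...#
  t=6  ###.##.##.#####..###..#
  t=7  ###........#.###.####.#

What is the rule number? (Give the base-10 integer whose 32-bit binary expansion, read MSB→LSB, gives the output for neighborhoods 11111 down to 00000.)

1932580562

  ##### -> .   bit 31 = 0  t=1,i=14
  ####. -> #   bit 30 = 1  t=0,i=14
  ###.# -> #   bit 29 = 1  t=1,i=10
  ###.. -> #   bit 28 = 1  t=0,i=15
  ##.## -> .   bit 27 = 0  t=0,i=20
  ##.#. -> .   bit 26 = 0  t=1,i=17
  ##..# -> #   bit 25 = 1  t=0,i=16
  ##... -> #   bit 24 = 1  t=0,i=0
  #.### -> .   bit 23 = 0  t=1,i=12
  #.##. -> .   bit 22 = 0  t=0,i=21
  #.#.# -> #   bit 21 = 1  t=4,i=7
  #.#.. -> #   bit 20 = 1  t=0,i=9
  #..## -> .   bit 19 = 0  t=0,i=11
  #..#. -> .   bit 18 = 0  t=1,i=2
  #...# -> .   bit 17 = 0  t=0,i=1
  #.... -> .   bit 16 = 0  t=1,i=5
  .#### -> #   bit 15 = 1  t=0,i=13
  .###. -> #   bit 14 = 1  t=1,i=9
  .##.# -> .   bit 13 = 0  t=0,i=19
  .##.. -> #   bit 12 = 1  t=0,i=22
  .#.## -> .   bit 11 = 0  t=2,i=7
  .#.#. -> #   bit 10 = 1  t=0,i=8
  .#..# -> #   bit 9 = 1  t=0,i=10
  .#... -> .   bit 8 = 0  t=0,i=4
  ..### -> #   bit 7 = 1  t=0,i=12
  ..##. -> #   bit 6 = 1  t=0,i=18
  ..#.# -> .   bit 5 = 0  t=0,i=7
  ..#.. -> #   bit 4 = 1  t=0,i=3
  ...## -> .   bit 3 = 0  t=1,i=7
  ...#. -> .   bit 2 = 0  t=0,i=2
  ....# -> #   bit 1 = 1  t=1,i=6
  ..... -> .   bit 0 = 0  t=3,i=14
  bits 01110011001100001101011011010010 = 1932580562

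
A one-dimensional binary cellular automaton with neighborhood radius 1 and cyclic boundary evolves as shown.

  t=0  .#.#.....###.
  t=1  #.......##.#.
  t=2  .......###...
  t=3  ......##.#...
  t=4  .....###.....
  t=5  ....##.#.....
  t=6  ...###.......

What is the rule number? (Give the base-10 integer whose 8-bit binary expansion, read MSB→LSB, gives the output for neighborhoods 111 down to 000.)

  nb ###: next=.  (t=0,i=10, bit7=0)
  nb ##.: next=#  (t=0,i=11, bit6=1)
  nb #.#: next=.  (t=0,i=2, bit5=0)
  nb #..: next=.  (t=0,i=4, bit4=0)
  nb .##: next=#  (t=0,i=9, bit3=1)
  nb .#.: next=.  (t=0,i=1, bit2=0)
  nb ..#: next=#  (t=0,i=0, bit1=1)
  nb ...: next=.  (t=0,i=5, bit0=0)
  bits 01001010 = 74

74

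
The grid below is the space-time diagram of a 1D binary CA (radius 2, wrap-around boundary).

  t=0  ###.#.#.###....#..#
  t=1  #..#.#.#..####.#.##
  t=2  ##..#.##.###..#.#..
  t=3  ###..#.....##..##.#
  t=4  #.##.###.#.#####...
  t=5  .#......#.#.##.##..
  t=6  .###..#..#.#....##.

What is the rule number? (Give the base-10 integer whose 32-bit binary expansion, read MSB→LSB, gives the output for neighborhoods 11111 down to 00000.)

  ##### -> #   bit 31 = 1  t=4,i=13
  ####. -> .   bit 30 = 0  t=0,i=1
  ###.# -> .   bit 29 = 0  t=0,i=2
  ###.. -> #   bit 28 = 1  t=0,i=10
  ##.## -> .   bit 27 = 0  t=2,i=8
  ##.#. -> #   bit 26 = 1  t=0,i=3
  ##..# -> #   bit 25 = 1  t=1,i=1
  ##... -> #   bit 24 = 1  t=0,i=11
  #.### -> .   bit 23 = 0  t=0,i=8
  #.##. -> .   bit 22 = 0  t=2,i=6
  #.#.# -> .   bit 21 = 0  t=0,i=4
  #.#.. -> #   bit 20 = 1  t=1,i=7
  #..## -> #   bit 19 = 1  t=0,i=17
  #..#. -> .   bit 18 = 0  t=1,i=2
  #...# -> .   bit 17 = 0  t=4,i=17
  #.... -> #   bit 16 = 1  t=0,i=12
  .#### -> #   bit 15 = 1  t=0,i=0
  .###. -> .   bit 14 = 0  t=0,i=9
  .##.# -> .   bit 13 = 0  t=2,i=7
  .##.. -> #   bit 12 = 1  t=2,i=1
  .#.## -> #   bit 11 = 1  t=0,i=7
  .#.#. -> #   bit 10 = 1  t=0,i=5
  .#..# -> .   bit 9 = 0  t=0,i=16
  .#... -> #   bit 8 = 1  t=3,i=6
  ..### -> #   bit 7 = 1  t=0,i=18
  ..##. -> #   bit 6 = 1  t=2,i=0
  ..#.# -> .   bit 5 = 0  t=1,i=3
  ..#.. -> #   bit 4 = 1  t=0,i=15
  ...## -> .   bit 3 = 0  t=3,i=10
  ...#. -> .   bit 2 = 0  t=0,i=14
  ....# -> #   bit 1 = 1  t=0,i=13
  ..... -> .   bit 0 = 0  t=3,i=8
  bits 10010111000110011001110111010010 = 2535038418

2535038418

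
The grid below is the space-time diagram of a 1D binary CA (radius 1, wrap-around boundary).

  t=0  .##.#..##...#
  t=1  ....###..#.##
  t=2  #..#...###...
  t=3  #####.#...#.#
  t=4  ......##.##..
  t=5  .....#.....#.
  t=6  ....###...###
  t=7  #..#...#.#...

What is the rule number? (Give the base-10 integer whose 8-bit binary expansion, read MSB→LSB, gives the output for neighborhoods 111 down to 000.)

22

  ###|.  b7=0 t=1,i=5
  ##.|.  b6=0 t=0,i=2
  #.#|.  b5=0 t=0,i=0
  #..|#  b4=1 t=0,i=5
  .##|.  b3=0 t=0,i=1
  .#.|#  b2=1 t=0,i=4
  ..#|#  b1=1 t=0,i=6
  ...|.  b0=0 t=0,i=10
  bits 00010110 = 22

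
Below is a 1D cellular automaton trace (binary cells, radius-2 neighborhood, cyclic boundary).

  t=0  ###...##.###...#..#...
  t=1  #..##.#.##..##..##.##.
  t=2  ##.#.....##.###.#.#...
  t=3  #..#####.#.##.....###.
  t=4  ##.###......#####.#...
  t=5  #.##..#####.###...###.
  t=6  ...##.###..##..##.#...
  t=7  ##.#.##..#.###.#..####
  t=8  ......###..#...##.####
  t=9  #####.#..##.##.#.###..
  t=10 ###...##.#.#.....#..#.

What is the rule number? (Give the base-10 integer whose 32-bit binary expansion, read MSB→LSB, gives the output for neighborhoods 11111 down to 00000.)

  ##### -> #   bit 31 = 1  t=3,i=5
  ####. -> .   bit 30 = 0  t=3,i=6
  ###.# -> .   bit 29 = 0  t=2,i=14
  ###.. -> .   bit 28 = 0  t=0,i=2
  ##.## -> #   bit 27 = 1  t=0,i=8
  ##.#. -> .   bit 26 = 0  t=1,i=5
  ##..# -> #   bit 25 = 1  t=1,i=10
  ##... -> #   bit 24 = 1  t=0,i=3
  #.### -> #   bit 23 = 1  t=0,i=9
  #.##. -> .   bit 22 = 0  t=1,i=8
  #.#.# -> .   bit 21 = 0  t=1,i=6
  #.#.. -> #   bit 20 = 1  t=1,i=0
  #..## -> .   bit 19 = 0  t=1,i=2
  #..#. -> #   bit 18 = 1  t=0,i=17
  #...# -> #   bit 17 = 1  t=0,i=4
  #.... -> #   bit 16 = 1  t=2,i=5
  .#### -> #   bit 15 = 1  t=3,i=4
  .###. -> .   bit 14 = 0  t=0,i=1
  .##.# -> .   bit 13 = 0  t=0,i=7
  .##.. -> #   bit 12 = 1  t=1,i=9
  .#.## -> .   bit 11 = 0  t=1,i=7
  .#.#. -> .   bit 10 = 0  t=2,i=17
  .#..# -> #   bit 9 = 1  t=0,i=16
  .#... -> #   bit 8 = 1  t=0,i=19
  ..### -> #   bit 7 = 1  t=0,i=0
  ..##. -> #   bit 6 = 1  t=0,i=6
  ..#.# -> .   bit 5 = 0  t=7,i=9
  ..#.. -> .   bit 4 = 0  t=0,i=15
  ...## -> .   bit 3 = 0  t=0,i=5
  ...#. -> .   bit 2 = 0  t=0,i=14
  ....# -> #   bit 1 = 1  t=2,i=7
  ..... -> #   bit 0 = 1  t=2,i=6
  bits 10001011100101111001001111000011 = 2341966787

2341966787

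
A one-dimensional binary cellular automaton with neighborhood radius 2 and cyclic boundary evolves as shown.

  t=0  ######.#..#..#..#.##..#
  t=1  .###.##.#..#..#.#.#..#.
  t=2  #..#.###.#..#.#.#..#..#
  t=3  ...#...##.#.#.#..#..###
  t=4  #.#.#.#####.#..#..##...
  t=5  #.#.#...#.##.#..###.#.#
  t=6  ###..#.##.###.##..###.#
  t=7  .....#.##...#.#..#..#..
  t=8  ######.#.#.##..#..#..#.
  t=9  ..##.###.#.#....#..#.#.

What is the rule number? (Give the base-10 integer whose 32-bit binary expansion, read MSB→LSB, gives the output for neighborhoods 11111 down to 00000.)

  nb #####: next=#  (t=0,i=1, bit31=1)
  nb ####.: next=.  (t=0,i=4, bit30=0)
  nb ###.#: next=#  (t=0,i=5, bit29=1)
  nb ###..: next=.  (t=3,i=22, bit28=0)
  nb ##.##: next=.  (t=1,i=4, bit27=0)
  nb ##.#.: next=#  (t=0,i=6, bit26=1)
  nb ##..#: next=.  (t=0,i=20, bit25=0)
  nb ##...: next=#  (t=3,i=0, bit24=1)
  nb #.###: next=.  (t=2,i=5, bit23=0)
  nb #.##.: next=#  (t=0,i=18, bit22=1)
  nb #.#.#: next=#  (t=1,i=16, bit21=1)
  nb #.#..: next=.  (t=0,i=7, bit20=0)
  nb #..##: next=#  (t=0,i=21, bit19=1)
  nb #..#.: next=.  (t=0,i=9, bit18=0)
  nb #...#: next=.  (t=3,i=1, bit17=0)
  nb #....: next=.  (t=7,i=22, bit16=0)
  nb .####: next=.  (t=0,i=0, bit15=0)
  nb .###.: next=.  (t=1,i=2, bit14=0)
  nb .##.#: next=#  (t=1,i=6, bit13=1)
  nb .##..: next=.  (t=0,i=19, bit12=0)
  nb .#.##: next=.  (t=0,i=17, bit11=0)
  nb .#.#.: next=.  (t=1,i=15, bit10=0)
  nb .#..#: next=#  (t=0,i=8, bit9=1)
  nb .#...: next=#  (t=3,i=4, bit8=1)
  nb ..###: next=.  (t=0,i=22, bit7=0)
  nb ..##.: next=#  (t=2,i=22, bit6=1)
  nb ..#.#: next=#  (t=0,i=16, bit5=1)
  nb ..#..: next=.  (t=0,i=10, bit4=0)
  nb ...##: next=#  (t=3,i=6, bit3=1)
  nb ...#.: next=#  (t=3,i=2, bit2=1)
  nb ....#: next=#  (t=7,i=3, bit1=1)
  nb .....: next=#  (t=7,i=0, bit0=1)
  bits 10100101011010000010001101101111 = 2775065455

2775065455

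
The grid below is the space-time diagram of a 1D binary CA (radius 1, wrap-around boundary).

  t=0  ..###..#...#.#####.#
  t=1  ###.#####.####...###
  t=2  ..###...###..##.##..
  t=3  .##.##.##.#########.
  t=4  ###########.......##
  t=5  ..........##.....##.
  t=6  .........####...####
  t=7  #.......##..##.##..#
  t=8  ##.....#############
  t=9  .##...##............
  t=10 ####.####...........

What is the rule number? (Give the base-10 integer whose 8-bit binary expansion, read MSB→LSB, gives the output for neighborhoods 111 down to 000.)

  ###|.  b7=0 t=0,i=3
  ##.|#  b6=1 t=0,i=4
  #.#|#  b5=1 t=0,i=12
  #..|#  b4=1 t=0,i=0
  .##|#  b3=1 t=0,i=2
  .#.|#  b2=1 t=0,i=7
  ..#|#  b1=1 t=0,i=1
  ...|.  b0=0 t=0,i=9
  bits 01111110 = 126

126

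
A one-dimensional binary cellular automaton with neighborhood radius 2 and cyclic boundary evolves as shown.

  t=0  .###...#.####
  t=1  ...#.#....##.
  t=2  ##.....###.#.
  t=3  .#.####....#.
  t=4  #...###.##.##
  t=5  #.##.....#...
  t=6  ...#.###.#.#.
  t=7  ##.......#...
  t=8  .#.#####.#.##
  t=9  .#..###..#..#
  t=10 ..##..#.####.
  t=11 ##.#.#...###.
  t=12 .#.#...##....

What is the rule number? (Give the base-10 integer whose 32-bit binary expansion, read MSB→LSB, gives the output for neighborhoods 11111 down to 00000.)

3492786715

  #####|#  b31=1 t=8,i=5
  ####.|#  b30=1 t=0,i=11
  ###.#|.  b29=0 t=0,i=12
  ###..|#  b28=1 t=0,i=3
  ##.##|.  b27=0 t=0,i=0
  ##.#.|.  b26=0 t=2,i=10
  ##..#|.  b25=0 t=9,i=7
  ##...|.  b24=0 t=0,i=4
  #.###|.  b23=0 t=0,i=1
  #.##.|.  b22=0 t=2,i=0
  #.#.#|#  b21=1 t=2,i=11
  #.#..|.  b20=0 t=1,i=5
  #..##|#  b19=1 t=9,i=3
  #..#.|#  b18=1 t=3,i=0
  #...#|#  b17=1 t=0,i=5
  #....|#  b16=1 t=1,i=0
  .####|#  b15=1 t=0,i=10
  .###.|.  b14=0 t=0,i=2
  .##.#|#  b13=1 t=4,i=9
  .##..|#  b12=1 t=1,i=11
  .#.##|.  b11=0 t=0,i=8
  .#.#.|.  b10=0 t=1,i=4
  .#..#|#  b9=1 t=3,i=12
  .#...|.  b8=0 t=1,i=6
  ..###|.  b7=0 t=2,i=7
  ..##.|.  b6=0 t=1,i=10
  ..#.#|.  b5=0 t=0,i=7
  ..#..|#  b4=1 t=3,i=11
  ...##|#  b3=1 t=1,i=9
  ...#.|.  b2=0 t=0,i=6
  ....#|#  b1=1 t=1,i=1
  .....|#  b0=1 t=2,i=4
  bits 11010000001011111011001000011011 = 3492786715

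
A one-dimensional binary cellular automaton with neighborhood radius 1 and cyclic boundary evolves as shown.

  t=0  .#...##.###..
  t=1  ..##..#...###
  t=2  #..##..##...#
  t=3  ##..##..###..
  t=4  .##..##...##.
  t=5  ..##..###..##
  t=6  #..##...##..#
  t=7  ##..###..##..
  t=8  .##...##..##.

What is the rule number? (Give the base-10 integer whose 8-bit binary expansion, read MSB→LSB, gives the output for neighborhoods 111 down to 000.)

81

  nb ###: next=.  (t=0,i=9, bit7=0)
  nb ##.: next=#  (t=0,i=6, bit6=1)
  nb #.#: next=.  (t=0,i=7, bit5=0)
  nb #..: next=#  (t=0,i=2, bit4=1)
  nb .##: next=.  (t=0,i=5, bit3=0)
  nb .#.: next=.  (t=0,i=1, bit2=0)
  nb ..#: next=.  (t=0,i=0, bit1=0)
  nb ...: next=#  (t=0,i=3, bit0=1)
  bits 01010001 = 81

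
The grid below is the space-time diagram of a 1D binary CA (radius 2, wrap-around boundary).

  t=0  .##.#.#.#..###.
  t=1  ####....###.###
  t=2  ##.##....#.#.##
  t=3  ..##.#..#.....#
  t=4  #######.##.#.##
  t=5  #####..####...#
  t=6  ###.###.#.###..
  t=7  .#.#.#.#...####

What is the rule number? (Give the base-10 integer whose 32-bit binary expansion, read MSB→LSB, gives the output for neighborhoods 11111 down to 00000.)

2673533781

  ##### -> #   bit 31 = 1  t=1,i=0
  ####. -> .   bit 30 = 0  t=1,i=2
  ###.# -> .   bit 29 = 0  t=1,i=10
  ###.. -> #   bit 28 = 1  t=0,i=13
  ##.## -> #   bit 27 = 1  t=1,i=11
  ##.#. -> #   bit 26 = 1  t=0,i=3
  ##..# -> #   bit 25 = 1  t=0,i=14
  ##... -> #   bit 24 = 1  t=1,i=4
  #.### -> .   bit 23 = 0  t=1,i=12
  #.##. -> #   bit 22 = 1  t=2,i=3
  #.#.# -> .   bit 21 = 0  t=0,i=4
  #.#.. -> #   bit 20 = 1  t=0,i=8
  #..## -> #   bit 19 = 1  t=0,i=0
  #..#. -> .   bit 18 = 0  t=3,i=7
  #...# -> #   bit 17 = 1  t=5,i=12
  #.... -> .   bit 16 = 0  t=1,i=5
  .#### -> #   bit 15 = 1  t=1,i=13
  .###. -> #   bit 14 = 1  t=0,i=12
  .##.# -> #   bit 13 = 1  t=0,i=2
  .##.. -> .   bit 12 = 0  t=2,i=4
  .#.## -> .   bit 11 = 0  t=2,i=12
  .#.#. -> .   bit 10 = 0  t=0,i=5
  .#..# -> #   bit 9 = 1  t=0,i=9
  .#... -> #   bit 8 = 1  t=3,i=9
  ..### -> .   bit 7 = 0  t=0,i=11
  ..##. -> #   bit 6 = 1  t=0,i=1
  ..#.# -> .   bit 5 = 0  t=2,i=9
  ..#.. -> #   bit 4 = 1  t=3,i=8
  ...## -> .   bit 3 = 0  t=1,i=7
  ...#. -> #   bit 2 = 1  t=2,i=8
  ....# -> .   bit 1 = 0  t=1,i=6
  ..... -> #   bit 0 = 1  t=3,i=11
  bits 10011111010110101110001101010101 = 2673533781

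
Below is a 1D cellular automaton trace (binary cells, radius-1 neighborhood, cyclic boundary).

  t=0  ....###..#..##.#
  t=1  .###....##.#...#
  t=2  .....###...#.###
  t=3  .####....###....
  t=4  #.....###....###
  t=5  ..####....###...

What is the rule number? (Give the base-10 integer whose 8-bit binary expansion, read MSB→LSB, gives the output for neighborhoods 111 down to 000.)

7

  ### -> .   bit 7 = 0  t=0,i=5
  ##. -> .   bit 6 = 0  t=0,i=6
  #.# -> .   bit 5 = 0  t=0,i=14
  #.. -> .   bit 4 = 0  t=0,i=0
  .## -> .   bit 3 = 0  t=0,i=4
  .#. -> #   bit 2 = 1  t=0,i=9
  ..# -> #   bit 1 = 1  t=0,i=3
  ... -> #   bit 0 = 1  t=0,i=1
  bits 00000111 = 7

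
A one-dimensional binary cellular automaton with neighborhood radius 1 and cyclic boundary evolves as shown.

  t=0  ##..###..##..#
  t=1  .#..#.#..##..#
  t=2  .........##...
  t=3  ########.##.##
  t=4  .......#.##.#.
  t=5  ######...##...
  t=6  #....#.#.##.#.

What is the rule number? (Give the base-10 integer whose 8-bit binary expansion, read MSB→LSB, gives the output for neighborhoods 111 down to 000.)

73

  [7] ### => .  t=0,i=0
  [6] ##. => #  t=0,i=1
  [5] #.# => .  t=1,i=0
  [4] #.. => .  t=0,i=2
  [3] .## => #  t=0,i=4
  [2] .#. => .  t=1,i=1
  [1] ..# => .  t=0,i=3
  [0] ... => #  t=2,i=0
  bits 01001001 = 73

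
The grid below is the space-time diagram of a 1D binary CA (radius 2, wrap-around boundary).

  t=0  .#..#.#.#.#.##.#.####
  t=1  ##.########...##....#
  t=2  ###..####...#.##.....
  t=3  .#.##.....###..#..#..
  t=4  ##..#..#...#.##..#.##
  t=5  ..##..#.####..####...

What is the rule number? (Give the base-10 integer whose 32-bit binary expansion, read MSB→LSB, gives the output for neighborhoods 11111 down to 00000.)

2923320677

  #####|#  b31=1 t=1,i=5
  ####.|.  b30=0 t=0,i=19
  ###.#|#  b29=1 t=0,i=20
  ###..|.  b28=0 t=1,i=10
  ##.##|#  b27=1 t=1,i=2
  ##.#.|#  b26=1 t=0,i=0
  ##..#|#  b25=1 t=2,i=3
  ##...|.  b24=0 t=1,i=11
  #.###|.  b23=0 t=0,i=17
  #.##.|.  b22=0 t=0,i=12
  #.#.#|#  b21=1 t=0,i=6
  #.#..|#  b20=1 t=0,i=1
  #..##|#  b19=1 t=2,i=4
  #..#.|#  b18=1 t=0,i=3
  #...#|#  b17=1 t=1,i=12
  #....|.  b16=0 t=1,i=17
  .####|.  b15=0 t=0,i=18
  .###.|#  b14=1 t=1,i=0
  .##.#|.  b13=0 t=0,i=13
  .##..|#  b12=1 t=1,i=15
  .#.##|.  b11=0 t=0,i=11
  .#.#.|#  b10=1 t=0,i=5
  .#..#|.  b9=0 t=0,i=2
  .#...|#  b8=1 t=3,i=19
  ..###|.  b7=0 t=1,i=20
  ..##.|#  b6=1 t=1,i=14
  ..#.#|#  b5=1 t=0,i=4
  ..#..|.  b4=0 t=3,i=15
  ...##|.  b3=0 t=1,i=13
  ...#.|#  b2=1 t=2,i=11
  ....#|.  b1=0 t=1,i=18
  .....|#  b0=1 t=2,i=18
  bits 10101110001111100101010101100101 = 2923320677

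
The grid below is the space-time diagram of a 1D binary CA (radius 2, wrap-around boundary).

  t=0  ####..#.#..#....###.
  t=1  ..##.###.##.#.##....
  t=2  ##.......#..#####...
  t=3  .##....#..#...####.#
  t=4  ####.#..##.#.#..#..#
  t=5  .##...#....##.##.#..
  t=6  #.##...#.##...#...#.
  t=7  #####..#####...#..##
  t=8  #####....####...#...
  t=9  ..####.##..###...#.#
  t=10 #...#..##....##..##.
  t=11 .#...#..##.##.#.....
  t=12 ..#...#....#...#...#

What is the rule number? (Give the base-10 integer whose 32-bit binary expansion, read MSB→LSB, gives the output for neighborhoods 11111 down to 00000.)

  ##### -> #   bit 31 = 1  t=2,i=14
  ####. -> #   bit 30 = 1  t=0,i=2
  ###.# -> .   bit 29 = 0  t=0,i=18
  ###.. -> #   bit 28 = 1  t=0,i=3
  ##.## -> .   bit 27 = 0  t=0,i=19
  ##.#. -> .   bit 26 = 0  t=1,i=11
  ##..# -> .   bit 25 = 0  t=0,i=4
  ##... -> #   bit 24 = 1  t=1,i=16
  #.### -> .   bit 23 = 0  t=0,i=0
  #.##. -> #   bit 22 = 1  t=1,i=9
  #.#.# -> #   bit 21 = 1  t=1,i=12
  #.#.. -> .   bit 20 = 0  t=0,i=8
  #..## -> .   bit 19 = 0  t=2,i=11
  #..#. -> #   bit 18 = 1  t=0,i=5
  #...# -> .   bit 17 = 0  t=2,i=18
  #.... -> .   bit 16 = 0  t=0,i=13
  .#### -> .   bit 15 = 0  t=0,i=1
  .###. -> .   bit 14 = 0  t=0,i=17
  .##.# -> .   bit 13 = 0  t=1,i=3
  .##.. -> #   bit 12 = 1  t=1,i=15
  .#.## -> #   bit 11 = 1  t=1,i=13
  .#.#. -> #   bit 10 = 1  t=0,i=7
  .#..# -> #   bit 9 = 1  t=0,i=9
  .#... -> #   bit 8 = 1  t=0,i=12
  ..### -> .   bit 7 = 0  t=0,i=16
  ..##. -> .   bit 6 = 0  t=1,i=2
  ..#.# -> #   bit 5 = 1  t=0,i=6
  ..#.. -> .   bit 4 = 0  t=0,i=11
  ...## -> #   bit 3 = 1  t=0,i=15
  ...#. -> .   bit 2 = 0  t=2,i=8
  ....# -> #   bit 1 = 1  t=0,i=14
  ..... -> .   bit 0 = 0  t=1,i=18
  bits 11010001011001000001111100101010 = 3512999722

3512999722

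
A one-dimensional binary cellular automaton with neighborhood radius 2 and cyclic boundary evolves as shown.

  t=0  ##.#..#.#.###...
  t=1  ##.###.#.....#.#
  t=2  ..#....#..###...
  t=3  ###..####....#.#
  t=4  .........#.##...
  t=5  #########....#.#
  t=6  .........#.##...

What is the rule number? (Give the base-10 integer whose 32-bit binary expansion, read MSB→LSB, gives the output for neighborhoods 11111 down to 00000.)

152315487

  [31] ##### => .  t=5,i=1
  [30] ####. => .  t=3,i=1
  [29] ###.# => .  t=1,i=1
  [28] ###.. => .  t=0,i=12
  [27] ##.## => #  t=1,i=2
  [26] ##.#. => .  t=0,i=2
  [25] ##..# => .  t=3,i=3
  [24] ##... => #  t=0,i=13
  [23] #.### => .  t=0,i=10
  [22] #.##. => .  t=4,i=11
  [21] #.#.# => .  t=0,i=8
  [20] #.#.. => #  t=0,i=3
  [19] #..## => .  t=2,i=9
  [18] #..#. => #  t=0,i=5
  [17] #...# => .  t=0,i=14
  [16] #.... => .  t=1,i=9
  [15] .#### => .  t=3,i=0
  [14] .###. => .  t=0,i=11
  [13] .##.# => #  t=0,i=1
  [12] .##.. => .  t=4,i=12
  [11] .#.## => .  t=0,i=9
  [10] .#.#. => #  t=0,i=7
  [9] .#..# => #  t=0,i=4
  [8] .#... => .  t=1,i=8
  [7] ..### => .  t=2,i=10
  [6] ..##. => #  t=0,i=0
  [5] ..#.# => .  t=0,i=6
  [4] ..#.. => #  t=2,i=2
  [3] ...## => #  t=0,i=15
  [2] ...#. => #  t=1,i=12
  [1] ....# => #  t=1,i=11
  [0] ..... => #  t=1,i=10
  bits 00001001000101000010011001011111 = 152315487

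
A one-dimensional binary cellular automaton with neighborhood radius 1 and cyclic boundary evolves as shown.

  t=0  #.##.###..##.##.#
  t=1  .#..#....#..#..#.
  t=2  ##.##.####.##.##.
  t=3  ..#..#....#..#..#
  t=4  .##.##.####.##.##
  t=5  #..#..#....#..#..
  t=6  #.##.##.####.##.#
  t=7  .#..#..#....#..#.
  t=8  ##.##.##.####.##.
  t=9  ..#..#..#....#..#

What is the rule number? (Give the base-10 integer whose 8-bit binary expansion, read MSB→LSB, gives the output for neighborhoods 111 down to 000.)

  ### -> .   bit 7 = 0  t=0,i=6
  ##. -> .   bit 6 = 0  t=0,i=0
  #.# -> #   bit 5 = 1  t=0,i=1
  #.. -> .   bit 4 = 0  t=0,i=8
  .## -> .   bit 3 = 0  t=0,i=2
  .#. -> #   bit 2 = 1  t=1,i=1
  ..# -> #   bit 1 = 1  t=0,i=9
  ... -> #   bit 0 = 1  t=1,i=6
  bits 00100111 = 39

39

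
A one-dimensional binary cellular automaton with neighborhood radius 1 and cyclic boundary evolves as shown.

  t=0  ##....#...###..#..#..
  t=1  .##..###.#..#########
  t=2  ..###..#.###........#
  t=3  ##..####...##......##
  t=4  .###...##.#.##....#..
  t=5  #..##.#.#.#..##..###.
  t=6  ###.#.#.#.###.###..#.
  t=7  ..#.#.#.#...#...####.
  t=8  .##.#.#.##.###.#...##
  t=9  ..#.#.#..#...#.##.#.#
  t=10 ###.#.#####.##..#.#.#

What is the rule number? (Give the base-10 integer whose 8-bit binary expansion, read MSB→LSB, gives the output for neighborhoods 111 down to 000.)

86

  ### -> .   bit 7 = 0  t=0,i=11
  ##. -> #   bit 6 = 1  t=0,i=1
  #.# -> .   bit 5 = 0  t=1,i=0
  #.. -> #   bit 4 = 1  t=0,i=2
  .## -> .   bit 3 = 0  t=0,i=0
  .#. -> #   bit 2 = 1  t=0,i=6
  ..# -> #   bit 1 = 1  t=0,i=5
  ... -> .   bit 0 = 0  t=0,i=3
  bits 01010110 = 86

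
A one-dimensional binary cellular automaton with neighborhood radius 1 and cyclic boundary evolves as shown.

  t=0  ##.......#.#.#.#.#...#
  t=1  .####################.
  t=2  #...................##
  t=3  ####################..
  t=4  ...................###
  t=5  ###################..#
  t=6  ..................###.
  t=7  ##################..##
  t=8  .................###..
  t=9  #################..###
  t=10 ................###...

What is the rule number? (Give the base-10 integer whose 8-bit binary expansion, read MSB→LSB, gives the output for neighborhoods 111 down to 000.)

  ###|.  b7=0 t=0,i=0
  ##.|#  b6=1 t=0,i=1
  #.#|#  b5=1 t=0,i=10
  #..|#  b4=1 t=0,i=2
  .##|.  b3=0 t=0,i=21
  .#.|#  b2=1 t=0,i=9
  ..#|#  b1=1 t=0,i=8
  ...|#  b0=1 t=0,i=3
  bits 01110111 = 119

119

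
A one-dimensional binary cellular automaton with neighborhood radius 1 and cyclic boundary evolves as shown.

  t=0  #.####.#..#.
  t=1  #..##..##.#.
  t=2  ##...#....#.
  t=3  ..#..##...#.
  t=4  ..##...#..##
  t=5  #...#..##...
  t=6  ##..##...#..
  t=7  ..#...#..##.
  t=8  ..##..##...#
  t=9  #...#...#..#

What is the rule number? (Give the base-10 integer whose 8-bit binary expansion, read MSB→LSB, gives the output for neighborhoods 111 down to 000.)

148

  nb ###: next=#  (t=0,i=3, bit7=1)
  nb ##.: next=.  (t=0,i=5, bit6=0)
  nb #.#: next=.  (t=0,i=1, bit5=0)
  nb #..: next=#  (t=0,i=8, bit4=1)
  nb .##: next=.  (t=0,i=2, bit3=0)
  nb .#.: next=#  (t=0,i=0, bit2=1)
  nb ..#: next=.  (t=0,i=9, bit1=0)
  nb ...: next=.  (t=2,i=3, bit0=0)
  bits 10010100 = 148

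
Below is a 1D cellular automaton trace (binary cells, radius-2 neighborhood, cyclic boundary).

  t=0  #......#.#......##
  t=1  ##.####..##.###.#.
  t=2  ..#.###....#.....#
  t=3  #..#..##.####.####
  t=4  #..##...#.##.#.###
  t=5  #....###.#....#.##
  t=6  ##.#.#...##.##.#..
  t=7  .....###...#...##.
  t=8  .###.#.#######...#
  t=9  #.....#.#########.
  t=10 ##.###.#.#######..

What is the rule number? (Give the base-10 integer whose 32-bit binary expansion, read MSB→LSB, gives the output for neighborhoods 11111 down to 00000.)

3641871255

  nb #####: next=#  (t=3,i=16, bit31=1)
  nb ####.: next=#  (t=1,i=5, bit30=1)
  nb ###.#: next=.  (t=1,i=14, bit29=0)
  nb ###..: next=#  (t=0,i=0, bit28=1)
  nb ##.##: next=#  (t=1,i=2, bit27=1)
  nb ##.#.: next=.  (t=1,i=15, bit26=0)
  nb ##..#: next=.  (t=1,i=7, bit25=0)
  nb ##...: next=#  (t=0,i=1, bit24=1)
  nb #.###: next=.  (t=1,i=3, bit23=0)
  nb #.##.: next=.  (t=1,i=0, bit22=0)
  nb #.#.#: next=.  (t=1,i=16, bit21=0)
  nb #.#..: next=#  (t=0,i=9, bit20=1)
  nb #..##: next=.  (t=1,i=8, bit19=0)
  nb #..#.: next=.  (t=2,i=1, bit18=0)
  nb #...#: next=#  (t=4,i=6, bit17=1)
  nb #....: next=.  (t=0,i=2, bit16=0)
  nb .####: next=#  (t=1,i=4, bit15=1)
  nb .###.: next=.  (t=0,i=17, bit14=0)
  nb .##.#: next=.  (t=1,i=1, bit13=0)
  nb .##..: next=.  (t=4,i=4, bit12=0)
  nb .#.##: next=#  (t=1,i=17, bit11=1)
  nb .#.#.: next=.  (t=0,i=8, bit10=0)
  nb .#..#: next=#  (t=2,i=0, bit9=1)
  nb .#...: next=#  (t=0,i=10, bit8=1)
  nb ..###: next=#  (t=0,i=16, bit7=1)
  nb ..##.: next=.  (t=1,i=9, bit6=0)
  nb ..#.#: next=.  (t=0,i=7, bit5=0)
  nb ..#..: next=#  (t=2,i=11, bit4=1)
  nb ...##: next=.  (t=0,i=15, bit3=0)
  nb ...#.: next=#  (t=0,i=6, bit2=1)
  nb ....#: next=#  (t=0,i=5, bit1=1)
  nb .....: next=#  (t=0,i=3, bit0=1)
  bits 11011001000100101000101110010111 = 3641871255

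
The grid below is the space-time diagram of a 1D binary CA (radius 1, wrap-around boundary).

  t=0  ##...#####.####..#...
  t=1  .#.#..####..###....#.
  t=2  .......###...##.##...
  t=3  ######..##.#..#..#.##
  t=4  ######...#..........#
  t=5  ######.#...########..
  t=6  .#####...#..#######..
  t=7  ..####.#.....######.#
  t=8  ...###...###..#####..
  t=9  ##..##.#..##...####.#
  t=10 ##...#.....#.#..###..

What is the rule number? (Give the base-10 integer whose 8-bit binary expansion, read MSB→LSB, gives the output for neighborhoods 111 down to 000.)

193

  ### -> #   bit 7 = 1  t=0,i=6
  ##. -> #   bit 6 = 1  t=0,i=1
  #.# -> .   bit 5 = 0  t=0,i=10
  #.. -> .   bit 4 = 0  t=0,i=2
  .## -> .   bit 3 = 0  t=0,i=0
  .#. -> .   bit 2 = 0  t=0,i=17
  ..# -> .   bit 1 = 0  t=0,i=4
  ... -> #   bit 0 = 1  t=0,i=3
  bits 11000001 = 193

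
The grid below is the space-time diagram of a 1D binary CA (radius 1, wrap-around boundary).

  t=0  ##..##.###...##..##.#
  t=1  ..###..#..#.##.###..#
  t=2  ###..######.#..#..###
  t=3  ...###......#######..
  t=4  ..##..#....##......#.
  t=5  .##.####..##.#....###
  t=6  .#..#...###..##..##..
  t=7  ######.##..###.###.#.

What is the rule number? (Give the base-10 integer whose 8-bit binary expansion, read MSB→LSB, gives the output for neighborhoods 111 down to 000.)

30

  nb ###: next=.  (t=0,i=0, bit7=0)
  nb ##.: next=.  (t=0,i=1, bit6=0)
  nb #.#: next=.  (t=0,i=6, bit5=0)
  nb #..: next=#  (t=0,i=2, bit4=1)
  nb .##: next=#  (t=0,i=4, bit3=1)
  nb .#.: next=#  (t=1,i=7, bit2=1)
  nb ..#: next=#  (t=0,i=3, bit1=1)
  nb ...: next=.  (t=0,i=11, bit0=0)
  bits 00011110 = 30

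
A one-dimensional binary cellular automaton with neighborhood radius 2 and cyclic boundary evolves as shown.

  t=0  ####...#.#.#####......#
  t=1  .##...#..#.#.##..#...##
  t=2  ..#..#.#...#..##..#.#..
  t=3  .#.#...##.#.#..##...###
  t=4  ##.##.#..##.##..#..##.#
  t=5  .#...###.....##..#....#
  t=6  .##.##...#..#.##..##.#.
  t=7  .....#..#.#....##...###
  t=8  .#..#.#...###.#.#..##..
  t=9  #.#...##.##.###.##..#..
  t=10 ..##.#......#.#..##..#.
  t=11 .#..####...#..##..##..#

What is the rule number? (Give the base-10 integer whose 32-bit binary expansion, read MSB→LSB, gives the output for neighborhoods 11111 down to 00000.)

  #####|#  b31=1 t=0,i=1
  ####.|#  b30=1 t=0,i=2
  ###.#|#  b29=1 t=3,i=22
  ###..|.  b28=0 t=0,i=3
  ##.##|.  b27=0 t=1,i=0
  ##.#.|#  b26=1 t=3,i=0
  ##..#|#  b25=1 t=1,i=15
  ##...|.  b24=0 t=0,i=4
  #.###|#  b23=1 t=0,i=11
  #.##.|.  b22=0 t=1,i=1
  #.#.#|#  b21=1 t=0,i=9
  #.#..|#  b20=1 t=2,i=7
  #..##|.  b19=0 t=2,i=13
  #..#.|.  b18=0 t=1,i=8
  #...#|.  b17=0 t=0,i=5
  #....|#  b16=1 t=0,i=17
  .####|.  b15=0 t=0,i=0
  .###.|.  b14=0 t=3,i=21
  .##.#|.  b13=0 t=1,i=22
  .##..|#  b12=1 t=1,i=2
  .#.##|.  b11=0 t=0,i=10
  .#.#.|.  b10=0 t=0,i=8
  .#..#|#  b9=1 t=1,i=7
  .#...|#  b8=1 t=1,i=18
  ..###|#  b7=1 t=0,i=22
  ..##.|.  b6=0 t=1,i=21
  ..#.#|.  b5=0 t=0,i=7
  ..#..|.  b4=0 t=1,i=6
  ...##|#  b3=1 t=0,i=21
  ...#.|#  b2=1 t=0,i=6
  ....#|.  b1=0 t=0,i=20
  .....|.  b0=0 t=0,i=18
  bits 11100110101100010001001110001100 = 3870364556

3870364556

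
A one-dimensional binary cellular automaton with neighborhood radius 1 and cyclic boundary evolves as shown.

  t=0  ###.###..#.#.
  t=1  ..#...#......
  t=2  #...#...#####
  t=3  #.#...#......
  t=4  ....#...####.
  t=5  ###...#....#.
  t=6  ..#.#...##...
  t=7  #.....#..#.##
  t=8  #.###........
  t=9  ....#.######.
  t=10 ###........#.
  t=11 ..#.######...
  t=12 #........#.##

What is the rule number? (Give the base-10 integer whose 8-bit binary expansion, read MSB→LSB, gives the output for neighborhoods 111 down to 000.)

  ###|.  b7=0 t=0,i=1
  ##.|#  b6=1 t=0,i=2
  #.#|.  b5=0 t=0,i=3
  #..|.  b4=0 t=0,i=7
  .##|.  b3=0 t=0,i=0
  .#.|.  b2=0 t=0,i=9
  ..#|.  b1=0 t=0,i=8
  ...|#  b0=1 t=1,i=0
  bits 01000001 = 65

65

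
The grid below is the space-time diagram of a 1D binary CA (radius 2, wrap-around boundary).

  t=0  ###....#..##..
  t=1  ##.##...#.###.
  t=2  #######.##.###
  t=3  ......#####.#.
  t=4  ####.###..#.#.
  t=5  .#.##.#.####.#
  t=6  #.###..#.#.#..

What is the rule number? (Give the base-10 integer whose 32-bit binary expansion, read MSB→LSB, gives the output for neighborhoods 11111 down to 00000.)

727187177

  ##### -> .   bit 31 = 0  t=2,i=0
  ####. -> .   bit 30 = 0  t=2,i=5
  ###.# -> #   bit 29 = 1  t=1,i=12
  ###.. -> .   bit 28 = 0  t=0,i=2
  ##.## -> #   bit 27 = 1  t=1,i=2
  ##.#. -> .   bit 26 = 0  t=3,i=11
  ##..# -> #   bit 25 = 1  t=0,i=12
  ##... -> #   bit 24 = 1  t=0,i=3
  #.### -> .   bit 23 = 0  t=1,i=10
  #.##. -> #   bit 22 = 1  t=1,i=0
  #.#.# -> .   bit 21 = 0  t=4,i=12
  #.#.. -> #   bit 20 = 1  t=3,i=12
  #..## -> .   bit 19 = 0  t=0,i=9
  #..#. -> #   bit 18 = 1  t=4,i=9
  #...# -> #   bit 17 = 1  t=1,i=6
  #.... -> #   bit 16 = 1  t=0,i=4
  .#### -> #   bit 15 = 1  t=2,i=12
  .###. -> #   bit 14 = 1  t=0,i=1
  .##.# -> #   bit 13 = 1  t=1,i=1
  .##.. -> #   bit 12 = 1  t=0,i=11
  .#.## -> #   bit 11 = 1  t=1,i=9
  .#.#. -> #   bit 10 = 1  t=4,i=11
  .#..# -> #   bit 9 = 1  t=0,i=8
  .#... -> .   bit 8 = 0  t=3,i=13
  ..### -> #   bit 7 = 1  t=0,i=0
  ..##. -> #   bit 6 = 1  t=0,i=10
  ..#.# -> #   bit 5 = 1  t=1,i=8
  ..#.. -> .   bit 4 = 0  t=0,i=7
  ...## -> #   bit 3 = 1  t=3,i=5
  ...#. -> .   bit 2 = 0  t=0,i=6
  ....# -> .   bit 1 = 0  t=0,i=5
  ..... -> #   bit 0 = 1  t=3,i=1
  bits 00101011010101111111111011101001 = 727187177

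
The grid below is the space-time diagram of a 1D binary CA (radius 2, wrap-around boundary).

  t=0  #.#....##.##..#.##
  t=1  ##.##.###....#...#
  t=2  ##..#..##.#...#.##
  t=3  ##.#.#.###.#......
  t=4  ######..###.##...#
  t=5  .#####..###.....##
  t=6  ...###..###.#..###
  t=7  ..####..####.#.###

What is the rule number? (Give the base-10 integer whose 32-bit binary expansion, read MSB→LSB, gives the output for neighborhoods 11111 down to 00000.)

4096092104

  [31] ##### => #  t=4,i=1
  [30] ####. => #  t=2,i=0
  [29] ###.# => #  t=0,i=0
  [28] ###.. => #  t=1,i=8
  [27] ##.## => .  t=0,i=9
  [26] ##.#. => #  t=0,i=1
  [25] ##..# => .  t=0,i=12
  [24] ##... => .  t=1,i=9
  [23] #.### => .  t=0,i=16
  [22] #.##. => .  t=0,i=10
  [21] #.#.# => #  t=3,i=3
  [20] #.#.. => .  t=0,i=2
  [19] #..## => .  t=2,i=6
  [18] #..#. => #  t=0,i=13
  [17] #...# => .  t=1,i=15
  [16] #.... => #  t=0,i=4
  [15] .#### => .  t=2,i=17
  [14] .###. => #  t=0,i=17
  [13] .##.# => #  t=0,i=8
  [12] .##.. => .  t=0,i=11
  [11] .#.## => .  t=0,i=15
  [10] .#.#. => #  t=3,i=4
  [9] .#..# => #  t=2,i=5
  [8] .#... => #  t=0,i=3
  [7] ..### => #  t=1,i=17
  [6] ..##. => #  t=0,i=7
  [5] ..#.# => .  t=0,i=14
  [4] ..#.. => .  t=1,i=13
  [3] ...## => #  t=0,i=6
  [2] ...#. => .  t=1,i=12
  [1] ....# => .  t=0,i=5
  [0] ..... => .  t=3,i=14
  bits 11110100001001010110011111001000 = 4096092104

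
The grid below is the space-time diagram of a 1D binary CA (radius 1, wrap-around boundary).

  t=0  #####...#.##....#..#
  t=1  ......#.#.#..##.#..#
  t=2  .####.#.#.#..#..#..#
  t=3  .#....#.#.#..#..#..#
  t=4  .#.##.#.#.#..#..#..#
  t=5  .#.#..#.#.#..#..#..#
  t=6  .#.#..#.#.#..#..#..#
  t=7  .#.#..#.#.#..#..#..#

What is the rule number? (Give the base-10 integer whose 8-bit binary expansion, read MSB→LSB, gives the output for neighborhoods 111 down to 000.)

13

  ###|.  b7=0 t=0,i=0
  ##.|.  b6=0 t=0,i=4
  #.#|.  b5=0 t=0,i=9
  #..|.  b4=0 t=0,i=5
  .##|#  b3=1 t=0,i=10
  .#.|#  b2=1 t=0,i=8
  ..#|.  b1=0 t=0,i=7
  ...|#  b0=1 t=0,i=6
  bits 00001101 = 13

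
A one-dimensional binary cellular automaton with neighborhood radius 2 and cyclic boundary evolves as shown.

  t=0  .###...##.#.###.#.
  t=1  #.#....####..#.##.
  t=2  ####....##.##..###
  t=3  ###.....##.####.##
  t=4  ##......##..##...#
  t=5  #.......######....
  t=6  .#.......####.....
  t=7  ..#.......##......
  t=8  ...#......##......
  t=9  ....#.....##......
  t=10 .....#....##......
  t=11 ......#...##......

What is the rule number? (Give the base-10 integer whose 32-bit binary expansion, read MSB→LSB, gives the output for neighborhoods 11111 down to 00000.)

3330078016

  [31] ##### => #  t=2,i=0
  [30] ####. => #  t=1,i=9
  [29] ###.# => .  t=0,i=14
  [28] ###.. => .  t=0,i=3
  [27] ##.## => .  t=2,i=10
  [26] ##.#. => #  t=0,i=9
  [25] ##..# => #  t=1,i=11
  [24] ##... => .  t=0,i=4
  [23] #.### => .  t=0,i=12
  [22] #.##. => #  t=1,i=15
  [21] #.#.# => #  t=0,i=10
  [20] #.#.. => #  t=0,i=16
  [19] #..## => #  t=0,i=0
  [18] #..#. => #  t=1,i=12
  [17] #...# => .  t=0,i=5
  [16] #.... => .  t=1,i=4
  [15] .#### => #  t=1,i=8
  [14] .###. => #  t=0,i=2
  [13] .##.# => #  t=0,i=8
  [12] .##.. => #  t=2,i=12
  [11] .#.## => .  t=0,i=11
  [10] .#.#. => #  t=1,i=1
  [9] .#..# => .  t=0,i=17
  [8] .#... => #  t=1,i=3
  [7] ..### => .  t=0,i=1
  [6] ..##. => #  t=0,i=7
  [5] ..#.# => .  t=1,i=13
  [4] ..#.. => .  t=5,i=0
  [3] ...## => .  t=0,i=6
  [2] ...#. => .  t=5,i=17
  [1] ....# => .  t=1,i=5
  [0] ..... => .  t=3,i=5
  bits 11000110011111001111010101000000 = 3330078016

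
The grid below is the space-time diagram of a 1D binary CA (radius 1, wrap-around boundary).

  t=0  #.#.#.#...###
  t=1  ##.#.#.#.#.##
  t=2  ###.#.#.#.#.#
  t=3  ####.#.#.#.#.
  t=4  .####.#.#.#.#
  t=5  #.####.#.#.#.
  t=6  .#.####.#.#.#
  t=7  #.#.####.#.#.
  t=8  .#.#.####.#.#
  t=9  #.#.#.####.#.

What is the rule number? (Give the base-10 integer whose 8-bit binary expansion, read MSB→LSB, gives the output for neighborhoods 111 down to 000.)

242

  [7] ### => #  t=0,i=11
  [6] ##. => #  t=0,i=0
  [5] #.# => #  t=0,i=1
  [4] #.. => #  t=0,i=7
  [3] .## => .  t=0,i=10
  [2] .#. => .  t=0,i=2
  [1] ..# => #  t=0,i=9
  [0] ... => .  t=0,i=8
  bits 11110010 = 242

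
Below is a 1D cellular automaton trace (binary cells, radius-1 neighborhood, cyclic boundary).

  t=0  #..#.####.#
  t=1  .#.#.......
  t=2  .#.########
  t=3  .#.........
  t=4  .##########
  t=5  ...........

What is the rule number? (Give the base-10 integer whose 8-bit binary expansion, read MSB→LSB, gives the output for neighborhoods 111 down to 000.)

21

  [7] ### => .  t=0,i=6
  [6] ##. => .  t=0,i=0
  [5] #.# => .  t=0,i=4
  [4] #.. => #  t=0,i=1
  [3] .## => .  t=0,i=5
  [2] .#. => #  t=0,i=3
  [1] ..# => .  t=0,i=2
  [0] ... => #  t=1,i=5
  bits 00010101 = 21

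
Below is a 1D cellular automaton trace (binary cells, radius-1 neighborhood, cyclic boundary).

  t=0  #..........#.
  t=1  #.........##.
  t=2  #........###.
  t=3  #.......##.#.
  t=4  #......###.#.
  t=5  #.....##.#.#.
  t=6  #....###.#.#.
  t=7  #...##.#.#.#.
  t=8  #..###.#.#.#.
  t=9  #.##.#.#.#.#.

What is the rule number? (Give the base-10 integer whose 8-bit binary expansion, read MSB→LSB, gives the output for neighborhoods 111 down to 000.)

  ### -> .   bit 7 = 0  t=2,i=10
  ##. -> #   bit 6 = 1  t=1,i=11
  #.# -> .   bit 5 = 0  t=0,i=12
  #.. -> .   bit 4 = 0  t=0,i=1
  .## -> #   bit 3 = 1  t=1,i=10
  .#. -> #   bit 2 = 1  t=0,i=0
  ..# -> #   bit 1 = 1  t=0,i=10
  ... -> .   bit 0 = 0  t=0,i=2
  bits 01001110 = 78

78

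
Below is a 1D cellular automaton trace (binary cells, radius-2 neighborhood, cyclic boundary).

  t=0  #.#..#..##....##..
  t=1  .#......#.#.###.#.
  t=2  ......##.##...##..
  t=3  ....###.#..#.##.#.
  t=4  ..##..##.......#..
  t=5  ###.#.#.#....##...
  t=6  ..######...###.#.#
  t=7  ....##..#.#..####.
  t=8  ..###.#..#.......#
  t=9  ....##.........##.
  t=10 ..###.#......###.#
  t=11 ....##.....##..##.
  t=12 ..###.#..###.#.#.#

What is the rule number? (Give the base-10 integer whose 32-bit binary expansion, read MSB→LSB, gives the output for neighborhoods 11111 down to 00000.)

2938111054

  [31] ##### => #  t=6,i=4
  [30] ####. => .  t=6,i=6
  [29] ###.# => #  t=1,i=14
  [28] ###.. => .  t=6,i=7
  [27] ##.## => #  t=2,i=8
  [26] ##.#. => #  t=1,i=15
  [25] ##..# => #  t=0,i=16
  [24] ##... => #  t=0,i=10
  [23] #.### => .  t=1,i=12
  [22] #.##. => .  t=2,i=9
  [21] #.#.# => #  t=1,i=10
  [20] #.#.. => .  t=0,i=2
  [19] #..## => .  t=0,i=7
  [18] #..#. => .  t=0,i=4
  [17] #...# => .  t=2,i=12
  [16] #.... => .  t=0,i=11
  [15] .#### => .  t=6,i=3
  [14] .###. => .  t=1,i=13
  [13] .##.# => .  t=2,i=7
  [12] .##.. => .  t=0,i=9
  [11] .#.## => .  t=1,i=11
  [10] .#.#. => #  t=0,i=1
  [9] .#..# => .  t=0,i=3
  [8] .#... => .  t=1,i=2
  [7] ..### => .  t=3,i=4
  [6] ..##. => #  t=0,i=8
  [5] ..#.# => .  t=0,i=0
  [4] ..#.. => .  t=0,i=5
  [3] ...## => #  t=0,i=13
  [2] ...#. => #  t=1,i=7
  [1] ....# => #  t=0,i=12
  [0] ..... => .  t=1,i=4
  bits 10101111001000000000010001001110 = 2938111054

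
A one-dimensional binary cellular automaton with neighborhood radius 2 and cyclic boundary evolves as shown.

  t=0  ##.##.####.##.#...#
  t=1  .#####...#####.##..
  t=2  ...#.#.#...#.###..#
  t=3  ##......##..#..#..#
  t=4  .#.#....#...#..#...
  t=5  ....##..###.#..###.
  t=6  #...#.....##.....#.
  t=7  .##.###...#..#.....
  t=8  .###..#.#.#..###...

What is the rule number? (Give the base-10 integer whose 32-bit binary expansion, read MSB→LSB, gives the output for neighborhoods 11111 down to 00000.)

  ##### -> #   bit 31 = 1  t=1,i=3
  ####. -> .   bit 30 = 0  t=0,i=8
  ###.# -> #   bit 29 = 1  t=0,i=1
  ###.. -> #   bit 28 = 1  t=1,i=5
  ##.## -> #   bit 27 = 1  t=0,i=2
  ##.#. -> #   bit 26 = 1  t=0,i=13
  ##..# -> .   bit 25 = 0  t=2,i=16
  ##... -> .   bit 24 = 0  t=1,i=6
  #.### -> .   bit 23 = 0  t=0,i=6
  #.##. -> #   bit 22 = 1  t=0,i=3
  #.#.# -> .   bit 21 = 0  t=2,i=5
  #.#.. -> .   bit 20 = 0  t=0,i=14
  #..## -> .   bit 19 = 0  t=3,i=17
  #..#. -> .   bit 18 = 0  t=2,i=17
  #...# -> #   bit 17 = 1  t=0,i=16
  #.... -> #   bit 16 = 1  t=3,i=3
  .#### -> .   bit 15 = 0  t=0,i=7
  .###. -> .   bit 14 = 0  t=0,i=0
  .##.# -> #   bit 13 = 1  t=0,i=4
  .##.. -> .   bit 12 = 0  t=1,i=16
  .#.## -> #   bit 11 = 1  t=2,i=12
  .#.#. -> .   bit 10 = 0  t=2,i=4
  .#..# -> .   bit 9 = 0  t=3,i=13
  .#... -> #   bit 8 = 1  t=0,i=15
  ..### -> .   bit 7 = 0  t=0,i=18
  ..##. -> #   bit 6 = 1  t=3,i=8
  ..#.# -> .   bit 5 = 0  t=2,i=3
  ..#.. -> #   bit 4 = 1  t=2,i=18
  ...## -> .   bit 3 = 0  t=0,i=17
  ...#. -> .   bit 2 = 0  t=2,i=2
  ....# -> .   bit 1 = 0  t=3,i=6
  ..... -> .   bit 0 = 0  t=3,i=4
  bits 10111100010000110010100101010000 = 3158518096

3158518096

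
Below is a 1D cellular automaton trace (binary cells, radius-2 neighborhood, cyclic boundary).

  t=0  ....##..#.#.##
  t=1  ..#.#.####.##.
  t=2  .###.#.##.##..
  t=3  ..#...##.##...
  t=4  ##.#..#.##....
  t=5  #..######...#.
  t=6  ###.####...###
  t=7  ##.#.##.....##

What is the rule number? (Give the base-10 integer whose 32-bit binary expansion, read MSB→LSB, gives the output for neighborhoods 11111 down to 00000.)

3395080038

  [31] ##### => #  t=5,i=5
  [30] ####. => #  t=1,i=8
  [29] ###.# => .  t=1,i=9
  [28] ###.. => .  t=5,i=8
  [27] ##.## => #  t=1,i=10
  [26] ##.#. => .  t=2,i=4
  [25] ##..# => #  t=0,i=6
  [24] ##... => .  t=0,i=0
  [23] #.### => .  t=1,i=6
  [22] #.##. => #  t=0,i=12
  [21] #.#.# => .  t=0,i=10
  [20] #.#.. => #  t=4,i=3
  [19] #..## => #  t=5,i=2
  [18] #..#. => #  t=0,i=7
  [17] #...# => .  t=1,i=0
  [16] #.... => .  t=0,i=1
  [15] .#### => #  t=1,i=7
  [14] .###. => #  t=2,i=2
  [13] .##.# => .  t=2,i=8
  [12] .##.. => .  t=0,i=5
  [11] .#.## => #  t=0,i=11
  [10] .#.#. => #  t=0,i=9
  [9] .#..# => #  t=4,i=4
  [8] .#... => #  t=3,i=3
  [7] ..### => .  t=2,i=1
  [6] ..##. => #  t=0,i=4
  [5] ..#.# => #  t=0,i=8
  [4] ..#.. => .  t=3,i=2
  [3] ...## => .  t=0,i=3
  [2] ...#. => #  t=1,i=1
  [1] ....# => #  t=0,i=2
  [0] ..... => .  t=3,i=13
  bits 11001010010111001100111101100110 = 3395080038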